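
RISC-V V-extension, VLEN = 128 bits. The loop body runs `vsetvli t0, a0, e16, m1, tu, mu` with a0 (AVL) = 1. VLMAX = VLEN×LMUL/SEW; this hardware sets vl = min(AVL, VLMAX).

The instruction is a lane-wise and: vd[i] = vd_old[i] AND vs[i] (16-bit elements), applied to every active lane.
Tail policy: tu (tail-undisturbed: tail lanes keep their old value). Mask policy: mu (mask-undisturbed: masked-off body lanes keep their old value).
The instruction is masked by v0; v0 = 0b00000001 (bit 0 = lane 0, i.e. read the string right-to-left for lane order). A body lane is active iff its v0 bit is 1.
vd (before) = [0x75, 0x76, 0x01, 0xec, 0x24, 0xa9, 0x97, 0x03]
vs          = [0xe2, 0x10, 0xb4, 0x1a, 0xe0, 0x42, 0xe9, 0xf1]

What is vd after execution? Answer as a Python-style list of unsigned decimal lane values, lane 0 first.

vd = [96, 118, 1, 236, 36, 169, 151, 3]

lanes per group: 128·1/16 = 8
vl = min(AVL, VLMAX) = min(1, 8) = 1
  i=0: and(0x75,0xe2) → 96
  i=1: tail/keep → 118
  i=2: tail/keep → 1
  i=3: tail/keep → 236
  i=4: tail/keep → 36
  i=5: tail/keep → 169
  i=6: tail/keep → 151
  i=7: tail/keep → 3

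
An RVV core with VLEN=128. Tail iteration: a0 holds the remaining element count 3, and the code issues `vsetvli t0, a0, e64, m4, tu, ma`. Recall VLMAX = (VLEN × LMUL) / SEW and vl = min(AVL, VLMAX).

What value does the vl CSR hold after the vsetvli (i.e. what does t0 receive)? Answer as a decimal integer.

VLMAX = VLEN×LMUL/SEW = 128×4/64 = 8
vl ← min(3, 8) = 3

vl = 3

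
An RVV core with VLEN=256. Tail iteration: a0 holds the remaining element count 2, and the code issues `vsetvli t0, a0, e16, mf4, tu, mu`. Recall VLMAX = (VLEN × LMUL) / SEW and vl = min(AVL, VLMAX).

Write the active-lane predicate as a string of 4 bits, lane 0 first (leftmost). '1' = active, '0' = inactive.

predicate = 1100

lanes per group: 256·1/4/16 = 4
vl = min(AVL, VLMAX) = min(2, 4) = 2
bits (lane 0 leftmost): 1100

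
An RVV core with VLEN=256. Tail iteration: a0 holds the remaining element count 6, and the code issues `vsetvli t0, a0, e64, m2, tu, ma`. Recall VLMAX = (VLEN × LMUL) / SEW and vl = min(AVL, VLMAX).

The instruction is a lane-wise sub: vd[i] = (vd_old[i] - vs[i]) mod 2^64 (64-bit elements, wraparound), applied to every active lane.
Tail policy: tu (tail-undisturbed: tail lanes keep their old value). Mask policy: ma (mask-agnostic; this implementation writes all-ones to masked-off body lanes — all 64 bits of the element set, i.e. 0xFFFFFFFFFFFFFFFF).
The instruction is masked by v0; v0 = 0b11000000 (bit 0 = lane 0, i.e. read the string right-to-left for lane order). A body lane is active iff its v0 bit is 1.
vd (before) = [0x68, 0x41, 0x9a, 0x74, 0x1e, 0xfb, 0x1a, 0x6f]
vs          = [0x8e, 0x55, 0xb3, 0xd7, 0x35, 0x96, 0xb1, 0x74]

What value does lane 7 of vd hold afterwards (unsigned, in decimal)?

vd[7] = 111

VLMAX = VLEN×LMUL/SEW = 256×2/64 = 8
vl = min(AVL, VLMAX) = min(6, 8) = 6
[0] mask-off/ones = 0xffffffffffffffff
[1] mask-off/ones = 0xffffffffffffffff
[2] mask-off/ones = 0xffffffffffffffff
[3] mask-off/ones = 0xffffffffffffffff
[4] mask-off/ones = 0xffffffffffffffff
[5] mask-off/ones = 0xffffffffffffffff
[6] tail/keep = 0x1a
[7] tail/keep = 0x6f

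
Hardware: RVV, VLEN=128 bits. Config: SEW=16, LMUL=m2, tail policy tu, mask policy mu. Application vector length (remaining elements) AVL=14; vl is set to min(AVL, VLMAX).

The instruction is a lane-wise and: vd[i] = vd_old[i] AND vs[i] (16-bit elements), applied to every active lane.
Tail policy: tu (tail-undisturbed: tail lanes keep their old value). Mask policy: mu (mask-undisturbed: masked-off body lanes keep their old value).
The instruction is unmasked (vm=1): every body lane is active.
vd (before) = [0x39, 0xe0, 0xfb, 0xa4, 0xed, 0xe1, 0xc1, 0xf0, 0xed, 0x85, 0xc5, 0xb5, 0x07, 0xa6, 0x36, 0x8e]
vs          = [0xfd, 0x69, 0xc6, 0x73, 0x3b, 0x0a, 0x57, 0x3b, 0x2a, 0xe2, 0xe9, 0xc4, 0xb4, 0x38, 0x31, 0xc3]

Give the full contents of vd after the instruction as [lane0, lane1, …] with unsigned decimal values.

vd = [57, 96, 194, 32, 41, 0, 65, 48, 40, 128, 193, 132, 4, 32, 54, 142]

lanes per group: 128·2/16 = 16
vl ← min(14, 16) = 14
[0] and(0x39,0xfd) = 0x39
[1] and(0xe0,0x69) = 0x60
[2] and(0xfb,0xc6) = 0xc2
[3] and(0xa4,0x73) = 0x20
[4] and(0xed,0x3b) = 0x29
[5] and(0xe1,0x0a) = 0x00
[6] and(0xc1,0x57) = 0x41
[7] and(0xf0,0x3b) = 0x30
[8] and(0xed,0x2a) = 0x28
[9] and(0x85,0xe2) = 0x80
[10] and(0xc5,0xe9) = 0xc1
[11] and(0xb5,0xc4) = 0x84
[12] and(0x07,0xb4) = 0x04
[13] and(0xa6,0x38) = 0x20
[14] tail/keep = 0x36
[15] tail/keep = 0x8e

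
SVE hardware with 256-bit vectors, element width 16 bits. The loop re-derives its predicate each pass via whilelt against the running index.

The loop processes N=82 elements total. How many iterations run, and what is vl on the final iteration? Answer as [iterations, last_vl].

register lanes = 256/16 = 16
82 elements at 16/iter → 6 passes, remainder 2 on the last

[iterations, last_vl] = [6, 2]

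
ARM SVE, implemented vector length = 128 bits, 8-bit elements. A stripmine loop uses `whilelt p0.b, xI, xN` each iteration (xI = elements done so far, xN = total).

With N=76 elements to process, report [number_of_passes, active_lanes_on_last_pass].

[iterations, last_vl] = [5, 12]

register lanes = 128/8 = 16
iterations = ceil(76/16) = 5; final-pass vl = 12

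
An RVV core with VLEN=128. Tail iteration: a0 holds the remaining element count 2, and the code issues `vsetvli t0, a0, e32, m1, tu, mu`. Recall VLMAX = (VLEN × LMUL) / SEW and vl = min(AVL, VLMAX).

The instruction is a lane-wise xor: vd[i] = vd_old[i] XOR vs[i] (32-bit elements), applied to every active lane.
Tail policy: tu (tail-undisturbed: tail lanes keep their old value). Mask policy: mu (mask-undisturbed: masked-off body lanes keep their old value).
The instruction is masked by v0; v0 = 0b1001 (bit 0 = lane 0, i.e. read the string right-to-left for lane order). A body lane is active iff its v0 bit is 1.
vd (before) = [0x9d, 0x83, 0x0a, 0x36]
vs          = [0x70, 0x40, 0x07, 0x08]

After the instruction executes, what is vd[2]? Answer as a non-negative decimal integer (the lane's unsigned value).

VLMAX = (128 × 1) / 32 = 4 lanes
vl = min(AVL, VLMAX) = min(2, 4) = 2
lane  0: xor(0x9d,0x70) ⇒ 0xed
lane  1: mask-off/keep ⇒ 0x83
lane  2: tail/keep ⇒ 0x0a
lane  3: tail/keep ⇒ 0x36

vd[2] = 10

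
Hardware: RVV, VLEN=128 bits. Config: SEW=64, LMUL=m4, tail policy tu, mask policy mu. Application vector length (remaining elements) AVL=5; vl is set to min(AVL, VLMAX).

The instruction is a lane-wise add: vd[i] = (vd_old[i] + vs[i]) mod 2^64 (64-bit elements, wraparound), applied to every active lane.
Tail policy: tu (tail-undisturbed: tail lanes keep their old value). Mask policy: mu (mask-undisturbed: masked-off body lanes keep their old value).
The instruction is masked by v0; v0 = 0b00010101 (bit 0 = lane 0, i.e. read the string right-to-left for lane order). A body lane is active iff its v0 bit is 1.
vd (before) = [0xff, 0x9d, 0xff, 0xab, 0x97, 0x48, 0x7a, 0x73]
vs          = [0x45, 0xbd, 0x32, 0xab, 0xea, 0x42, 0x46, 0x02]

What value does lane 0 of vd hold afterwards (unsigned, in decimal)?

lanes per group: 128·4/64 = 8
AVL=5 ≤ VLMAX=8, so vl = 5
  i=0: add(0xff,0x45) → 324
  i=1: mask-off/keep → 157
  i=2: add(0xff,0x32) → 305
  i=3: mask-off/keep → 171
  i=4: add(0x97,0xea) → 385
  i=5: tail/keep → 72
  i=6: tail/keep → 122
  i=7: tail/keep → 115

vd[0] = 324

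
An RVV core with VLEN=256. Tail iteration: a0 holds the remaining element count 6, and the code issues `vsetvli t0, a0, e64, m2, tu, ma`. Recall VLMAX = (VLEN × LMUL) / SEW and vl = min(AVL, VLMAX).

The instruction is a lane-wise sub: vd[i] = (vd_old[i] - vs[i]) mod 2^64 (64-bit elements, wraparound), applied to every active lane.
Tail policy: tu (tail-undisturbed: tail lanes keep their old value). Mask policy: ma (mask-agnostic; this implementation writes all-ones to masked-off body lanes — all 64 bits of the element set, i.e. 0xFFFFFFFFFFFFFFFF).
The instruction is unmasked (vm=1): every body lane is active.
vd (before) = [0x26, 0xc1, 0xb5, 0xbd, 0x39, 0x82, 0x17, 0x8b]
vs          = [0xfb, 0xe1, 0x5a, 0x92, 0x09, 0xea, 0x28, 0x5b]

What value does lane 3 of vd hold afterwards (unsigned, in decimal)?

VLMAX = VLEN×LMUL/SEW = 256×2/64 = 8
AVL=6 ≤ VLMAX=8, so vl = 6
lane  0: sub(0x26,0xfb) ⇒ 0xffffffffffffff2b
lane  1: sub(0xc1,0xe1) ⇒ 0xffffffffffffffe0
lane  2: sub(0xb5,0x5a) ⇒ 0x5b
lane  3: sub(0xbd,0x92) ⇒ 0x2b
lane  4: sub(0x39,0x09) ⇒ 0x30
lane  5: sub(0x82,0xea) ⇒ 0xffffffffffffff98
lane  6: tail/keep ⇒ 0x17
lane  7: tail/keep ⇒ 0x8b

vd[3] = 43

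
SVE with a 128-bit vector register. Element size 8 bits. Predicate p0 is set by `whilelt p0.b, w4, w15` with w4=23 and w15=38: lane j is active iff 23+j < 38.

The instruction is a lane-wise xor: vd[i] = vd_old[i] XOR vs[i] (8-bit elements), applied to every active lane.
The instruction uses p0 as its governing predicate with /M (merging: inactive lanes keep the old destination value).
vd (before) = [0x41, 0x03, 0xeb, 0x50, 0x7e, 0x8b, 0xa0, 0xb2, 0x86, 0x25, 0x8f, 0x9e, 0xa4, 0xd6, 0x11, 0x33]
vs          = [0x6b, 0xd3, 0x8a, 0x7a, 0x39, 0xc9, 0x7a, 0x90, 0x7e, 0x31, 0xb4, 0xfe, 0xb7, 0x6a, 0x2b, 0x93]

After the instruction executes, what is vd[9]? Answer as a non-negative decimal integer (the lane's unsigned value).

vd[9] = 20

register lanes = 128/8 = 16
whilelt: lane j active iff 23+j < 38 → j < 15 → 15 active
vd[0] xor(0x41,0x6b) -> 0x2a
vd[1] xor(0x03,0xd3) -> 0xd0
vd[2] xor(0xeb,0x8a) -> 0x61
vd[3] xor(0x50,0x7a) -> 0x2a
vd[4] xor(0x7e,0x39) -> 0x47
vd[5] xor(0x8b,0xc9) -> 0x42
vd[6] xor(0xa0,0x7a) -> 0xda
vd[7] xor(0xb2,0x90) -> 0x22
vd[8] xor(0x86,0x7e) -> 0xf8
vd[9] xor(0x25,0x31) -> 0x14
vd[10] xor(0x8f,0xb4) -> 0x3b
vd[11] xor(0x9e,0xfe) -> 0x60
vd[12] xor(0xa4,0xb7) -> 0x13
vd[13] xor(0xd6,0x6a) -> 0xbc
vd[14] xor(0x11,0x2b) -> 0x3a
vd[15] tail/keep -> 0x33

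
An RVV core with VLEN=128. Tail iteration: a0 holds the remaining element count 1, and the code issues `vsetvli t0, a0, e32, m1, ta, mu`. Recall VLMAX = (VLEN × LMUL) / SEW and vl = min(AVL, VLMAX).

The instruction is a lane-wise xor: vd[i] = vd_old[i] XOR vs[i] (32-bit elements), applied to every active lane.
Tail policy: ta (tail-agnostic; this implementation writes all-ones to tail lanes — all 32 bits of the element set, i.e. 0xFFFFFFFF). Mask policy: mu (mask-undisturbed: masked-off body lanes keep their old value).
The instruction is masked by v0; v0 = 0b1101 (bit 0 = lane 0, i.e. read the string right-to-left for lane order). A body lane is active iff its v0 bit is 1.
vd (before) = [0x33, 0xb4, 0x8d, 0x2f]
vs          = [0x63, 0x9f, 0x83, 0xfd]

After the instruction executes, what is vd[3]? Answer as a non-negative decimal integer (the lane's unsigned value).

vd[3] = 4294967295

VLMAX = VLEN×LMUL/SEW = 128×1/32 = 4
vl = min(AVL, VLMAX) = min(1, 4) = 1
  i=0: xor(0x33,0x63) → 80
  i=1: tail/ones → 4294967295
  i=2: tail/ones → 4294967295
  i=3: tail/ones → 4294967295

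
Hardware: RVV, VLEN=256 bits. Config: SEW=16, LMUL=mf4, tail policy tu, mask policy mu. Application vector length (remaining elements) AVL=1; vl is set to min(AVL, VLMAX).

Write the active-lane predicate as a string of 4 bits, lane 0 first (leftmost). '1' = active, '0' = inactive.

predicate = 1000

lanes per group: 256·1/4/16 = 4
AVL=1 ≤ VLMAX=4, so vl = 1
bits (lane 0 leftmost): 1000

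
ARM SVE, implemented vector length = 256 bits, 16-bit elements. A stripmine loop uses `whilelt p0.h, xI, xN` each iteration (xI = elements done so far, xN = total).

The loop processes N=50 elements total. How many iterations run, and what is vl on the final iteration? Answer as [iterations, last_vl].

256-bit reg / 16-bit elem → 16 lanes
iterations = ceil(50/16) = 4; final-pass vl = 2

[iterations, last_vl] = [4, 2]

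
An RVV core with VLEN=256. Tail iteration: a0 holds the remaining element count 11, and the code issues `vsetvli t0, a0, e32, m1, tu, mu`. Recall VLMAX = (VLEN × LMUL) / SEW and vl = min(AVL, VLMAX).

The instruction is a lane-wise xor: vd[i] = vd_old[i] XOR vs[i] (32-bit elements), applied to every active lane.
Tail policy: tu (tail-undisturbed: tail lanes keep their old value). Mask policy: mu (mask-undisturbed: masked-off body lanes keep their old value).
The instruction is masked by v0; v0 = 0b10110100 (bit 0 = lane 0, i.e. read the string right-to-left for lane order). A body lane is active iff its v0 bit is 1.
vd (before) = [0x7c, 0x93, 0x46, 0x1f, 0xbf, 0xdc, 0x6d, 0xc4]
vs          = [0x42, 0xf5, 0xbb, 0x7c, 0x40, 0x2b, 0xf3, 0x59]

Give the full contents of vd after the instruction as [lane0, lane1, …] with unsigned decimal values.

VLMAX = (256 × 1) / 32 = 8 lanes
vl = min(AVL, VLMAX) = min(11, 8) = 8
vd[0] mask-off/keep -> 0x7c
vd[1] mask-off/keep -> 0x93
vd[2] xor(0x46,0xbb) -> 0xfd
vd[3] mask-off/keep -> 0x1f
vd[4] xor(0xbf,0x40) -> 0xff
vd[5] xor(0xdc,0x2b) -> 0xf7
vd[6] mask-off/keep -> 0x6d
vd[7] xor(0xc4,0x59) -> 0x9d

vd = [124, 147, 253, 31, 255, 247, 109, 157]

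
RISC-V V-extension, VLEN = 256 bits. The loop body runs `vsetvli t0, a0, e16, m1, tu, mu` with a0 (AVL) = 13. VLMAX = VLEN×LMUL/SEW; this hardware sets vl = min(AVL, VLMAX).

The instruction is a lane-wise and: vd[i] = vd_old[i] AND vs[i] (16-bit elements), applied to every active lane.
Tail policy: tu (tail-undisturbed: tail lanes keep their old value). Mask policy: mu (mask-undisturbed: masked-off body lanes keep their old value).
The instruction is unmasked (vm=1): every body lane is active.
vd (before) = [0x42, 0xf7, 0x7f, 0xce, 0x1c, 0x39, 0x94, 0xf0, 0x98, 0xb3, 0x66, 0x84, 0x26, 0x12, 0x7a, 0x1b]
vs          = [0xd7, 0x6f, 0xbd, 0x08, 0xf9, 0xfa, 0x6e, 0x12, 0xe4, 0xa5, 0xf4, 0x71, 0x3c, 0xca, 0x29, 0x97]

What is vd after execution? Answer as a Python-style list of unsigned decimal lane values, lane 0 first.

vd = [66, 103, 61, 8, 24, 56, 4, 16, 128, 161, 100, 0, 36, 18, 122, 27]

VLMAX = VLEN×LMUL/SEW = 256×1/16 = 16
AVL=13 ≤ VLMAX=16, so vl = 13
vd[0] and(0x42,0xd7) -> 0x42
vd[1] and(0xf7,0x6f) -> 0x67
vd[2] and(0x7f,0xbd) -> 0x3d
vd[3] and(0xce,0x08) -> 0x08
vd[4] and(0x1c,0xf9) -> 0x18
vd[5] and(0x39,0xfa) -> 0x38
vd[6] and(0x94,0x6e) -> 0x04
vd[7] and(0xf0,0x12) -> 0x10
vd[8] and(0x98,0xe4) -> 0x80
vd[9] and(0xb3,0xa5) -> 0xa1
vd[10] and(0x66,0xf4) -> 0x64
vd[11] and(0x84,0x71) -> 0x00
vd[12] and(0x26,0x3c) -> 0x24
vd[13] tail/keep -> 0x12
vd[14] tail/keep -> 0x7a
vd[15] tail/keep -> 0x1b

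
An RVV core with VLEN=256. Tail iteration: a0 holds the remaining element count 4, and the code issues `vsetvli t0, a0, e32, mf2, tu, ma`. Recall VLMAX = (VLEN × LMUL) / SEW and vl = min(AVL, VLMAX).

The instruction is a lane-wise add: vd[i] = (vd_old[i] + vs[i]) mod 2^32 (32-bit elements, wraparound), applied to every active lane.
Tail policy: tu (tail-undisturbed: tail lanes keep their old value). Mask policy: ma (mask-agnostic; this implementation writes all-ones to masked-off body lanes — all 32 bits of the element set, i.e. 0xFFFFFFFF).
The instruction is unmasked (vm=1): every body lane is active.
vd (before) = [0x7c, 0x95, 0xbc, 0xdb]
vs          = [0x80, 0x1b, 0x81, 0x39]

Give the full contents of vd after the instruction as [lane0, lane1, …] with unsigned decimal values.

VLMAX = VLEN×LMUL/SEW = 256×1/2/32 = 4
vl = min(AVL, VLMAX) = min(4, 4) = 4
  i=0: add(0x7c,0x80) → 252
  i=1: add(0x95,0x1b) → 176
  i=2: add(0xbc,0x81) → 317
  i=3: add(0xdb,0x39) → 276

vd = [252, 176, 317, 276]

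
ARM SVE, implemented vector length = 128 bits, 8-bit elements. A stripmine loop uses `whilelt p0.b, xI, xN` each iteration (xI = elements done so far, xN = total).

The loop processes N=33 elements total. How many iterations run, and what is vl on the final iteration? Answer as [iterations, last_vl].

lane count: 128 div 8 = 16
iterations = ceil(33/16) = 3; final-pass vl = 1

[iterations, last_vl] = [3, 1]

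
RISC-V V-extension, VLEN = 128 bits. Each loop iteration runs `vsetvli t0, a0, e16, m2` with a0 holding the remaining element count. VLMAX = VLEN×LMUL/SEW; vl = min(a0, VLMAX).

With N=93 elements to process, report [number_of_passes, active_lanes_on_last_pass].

VLMAX = (128 × 2) / 16 = 16 lanes
93 elements at 16/iter → 6 passes, remainder 13 on the last

[iterations, last_vl] = [6, 13]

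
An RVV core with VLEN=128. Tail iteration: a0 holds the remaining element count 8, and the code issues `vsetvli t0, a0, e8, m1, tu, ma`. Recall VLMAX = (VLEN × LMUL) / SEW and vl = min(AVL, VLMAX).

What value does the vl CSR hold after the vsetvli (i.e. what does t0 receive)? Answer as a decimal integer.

lanes per group: 128·1/8 = 16
vl ← min(8, 16) = 8

vl = 8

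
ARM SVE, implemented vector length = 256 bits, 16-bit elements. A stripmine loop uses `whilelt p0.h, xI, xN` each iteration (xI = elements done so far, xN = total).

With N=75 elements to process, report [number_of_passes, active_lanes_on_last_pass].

lane count: 256 div 16 = 16
N=75: ⌈75/16⌉ = 5 iters; last vl = 75 − 4×16 = 11

[iterations, last_vl] = [5, 11]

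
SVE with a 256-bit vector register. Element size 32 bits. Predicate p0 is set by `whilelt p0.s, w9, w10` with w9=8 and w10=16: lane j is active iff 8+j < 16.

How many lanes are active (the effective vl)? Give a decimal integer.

vl = 8

lane count: 256 div 32 = 8
p0[j] = (8+j < 16); true for j=0..7 → 8 lanes set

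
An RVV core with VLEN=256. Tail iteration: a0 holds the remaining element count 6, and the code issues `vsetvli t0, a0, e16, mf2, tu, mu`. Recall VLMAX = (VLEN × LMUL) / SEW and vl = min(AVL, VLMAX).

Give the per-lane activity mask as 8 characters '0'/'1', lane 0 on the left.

VLMAX = (256 × 1/2) / 16 = 8 lanes
vl ← min(6, 8) = 6
bits (lane 0 leftmost): 11111100

predicate = 11111100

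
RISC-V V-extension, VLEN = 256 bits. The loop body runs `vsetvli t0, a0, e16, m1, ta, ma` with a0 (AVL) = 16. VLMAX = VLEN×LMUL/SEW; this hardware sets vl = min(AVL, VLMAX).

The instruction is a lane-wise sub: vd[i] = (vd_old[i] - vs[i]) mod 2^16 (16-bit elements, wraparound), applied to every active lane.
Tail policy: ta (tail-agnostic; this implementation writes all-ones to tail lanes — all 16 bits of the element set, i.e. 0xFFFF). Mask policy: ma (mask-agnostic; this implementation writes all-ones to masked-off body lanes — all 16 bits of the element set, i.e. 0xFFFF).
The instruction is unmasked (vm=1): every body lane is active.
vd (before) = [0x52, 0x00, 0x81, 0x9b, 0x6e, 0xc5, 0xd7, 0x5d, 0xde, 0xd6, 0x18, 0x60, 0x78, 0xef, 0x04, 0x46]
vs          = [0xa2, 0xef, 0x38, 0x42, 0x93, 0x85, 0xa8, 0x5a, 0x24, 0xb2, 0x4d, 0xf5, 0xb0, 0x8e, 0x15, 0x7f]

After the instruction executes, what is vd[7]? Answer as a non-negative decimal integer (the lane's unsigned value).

vd[7] = 3

VLMAX = VLEN×LMUL/SEW = 256×1/16 = 16
vl = min(AVL, VLMAX) = min(16, 16) = 16
  i=0: sub(0x52,0xa2) → 65456
  i=1: sub(0x00,0xef) → 65297
  i=2: sub(0x81,0x38) → 73
  i=3: sub(0x9b,0x42) → 89
  i=4: sub(0x6e,0x93) → 65499
  i=5: sub(0xc5,0x85) → 64
  i=6: sub(0xd7,0xa8) → 47
  i=7: sub(0x5d,0x5a) → 3
  i=8: sub(0xde,0x24) → 186
  i=9: sub(0xd6,0xb2) → 36
  i=10: sub(0x18,0x4d) → 65483
  i=11: sub(0x60,0xf5) → 65387
  i=12: sub(0x78,0xb0) → 65480
  i=13: sub(0xef,0x8e) → 97
  i=14: sub(0x04,0x15) → 65519
  i=15: sub(0x46,0x7f) → 65479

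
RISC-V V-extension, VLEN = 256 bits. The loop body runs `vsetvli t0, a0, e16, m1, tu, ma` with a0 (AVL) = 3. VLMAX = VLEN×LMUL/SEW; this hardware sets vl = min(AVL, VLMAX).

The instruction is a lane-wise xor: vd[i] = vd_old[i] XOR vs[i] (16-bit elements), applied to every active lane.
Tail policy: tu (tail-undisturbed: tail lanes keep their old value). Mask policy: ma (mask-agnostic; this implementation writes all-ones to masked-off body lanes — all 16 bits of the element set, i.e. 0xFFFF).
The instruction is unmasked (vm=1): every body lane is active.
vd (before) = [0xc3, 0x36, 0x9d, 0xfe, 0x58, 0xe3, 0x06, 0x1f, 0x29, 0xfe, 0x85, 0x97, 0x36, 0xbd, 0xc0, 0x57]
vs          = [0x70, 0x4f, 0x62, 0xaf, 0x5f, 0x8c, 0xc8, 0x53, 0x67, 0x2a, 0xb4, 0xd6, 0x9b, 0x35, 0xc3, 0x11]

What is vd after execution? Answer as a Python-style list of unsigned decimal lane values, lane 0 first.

vd = [179, 121, 255, 254, 88, 227, 6, 31, 41, 254, 133, 151, 54, 189, 192, 87]

lanes per group: 256·1/16 = 16
AVL=3 ≤ VLMAX=16, so vl = 3
[0] xor(0xc3,0x70) = 0xb3
[1] xor(0x36,0x4f) = 0x79
[2] xor(0x9d,0x62) = 0xff
[3] tail/keep = 0xfe
[4] tail/keep = 0x58
[5] tail/keep = 0xe3
[6] tail/keep = 0x06
[7] tail/keep = 0x1f
[8] tail/keep = 0x29
[9] tail/keep = 0xfe
[10] tail/keep = 0x85
[11] tail/keep = 0x97
[12] tail/keep = 0x36
[13] tail/keep = 0xbd
[14] tail/keep = 0xc0
[15] tail/keep = 0x57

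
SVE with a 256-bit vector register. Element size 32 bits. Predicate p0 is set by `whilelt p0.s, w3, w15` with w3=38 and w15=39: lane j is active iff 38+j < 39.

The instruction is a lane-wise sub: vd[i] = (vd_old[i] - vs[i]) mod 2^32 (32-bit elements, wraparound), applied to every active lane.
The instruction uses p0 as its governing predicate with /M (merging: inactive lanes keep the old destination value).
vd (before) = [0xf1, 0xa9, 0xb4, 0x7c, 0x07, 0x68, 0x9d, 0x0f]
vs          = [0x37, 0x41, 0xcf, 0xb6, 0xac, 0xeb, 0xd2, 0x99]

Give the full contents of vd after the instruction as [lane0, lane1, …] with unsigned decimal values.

register lanes = 256/32 = 8
active while 38+j < 39, i.e. j ∈ [0,1) capped at 8 ⇒ 1
[0] sub(0xf1,0x37) = 0xba
[1] tail/keep = 0xa9
[2] tail/keep = 0xb4
[3] tail/keep = 0x7c
[4] tail/keep = 0x07
[5] tail/keep = 0x68
[6] tail/keep = 0x9d
[7] tail/keep = 0x0f

vd = [186, 169, 180, 124, 7, 104, 157, 15]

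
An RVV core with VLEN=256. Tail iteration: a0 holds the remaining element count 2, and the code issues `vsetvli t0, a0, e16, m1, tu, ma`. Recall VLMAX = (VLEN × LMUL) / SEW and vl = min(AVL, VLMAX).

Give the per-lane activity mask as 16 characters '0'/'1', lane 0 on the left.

predicate = 1100000000000000

VLMAX = VLEN×LMUL/SEW = 256×1/16 = 16
vl ← min(2, 16) = 2
bits (lane 0 leftmost): 1100000000000000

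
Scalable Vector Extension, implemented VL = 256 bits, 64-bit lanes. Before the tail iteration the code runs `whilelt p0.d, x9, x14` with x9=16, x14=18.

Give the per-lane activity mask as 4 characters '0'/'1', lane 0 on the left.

register lanes = 256/64 = 4
whilelt: lane j active iff 16+j < 18 → j < 2 → 2 active
bits (lane 0 leftmost): 1100

predicate = 1100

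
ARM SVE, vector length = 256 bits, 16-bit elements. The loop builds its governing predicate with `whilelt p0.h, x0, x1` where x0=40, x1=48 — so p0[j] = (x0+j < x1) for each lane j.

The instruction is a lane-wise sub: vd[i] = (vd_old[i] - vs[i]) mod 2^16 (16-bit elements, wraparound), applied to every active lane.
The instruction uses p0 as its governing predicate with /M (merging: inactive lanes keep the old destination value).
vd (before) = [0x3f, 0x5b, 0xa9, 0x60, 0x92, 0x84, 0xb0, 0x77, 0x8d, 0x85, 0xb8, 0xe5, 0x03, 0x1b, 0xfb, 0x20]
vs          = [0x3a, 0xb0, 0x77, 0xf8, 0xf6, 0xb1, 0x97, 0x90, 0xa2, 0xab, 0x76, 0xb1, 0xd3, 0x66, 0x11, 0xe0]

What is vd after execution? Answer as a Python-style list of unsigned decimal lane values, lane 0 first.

vd = [5, 65451, 50, 65384, 65436, 65491, 25, 65511, 141, 133, 184, 229, 3, 27, 251, 32]

256-bit reg / 16-bit elem → 16 lanes
whilelt: lane j active iff 40+j < 48 → j < 8 → 8 active
lane  0: sub(0x3f,0x3a) ⇒ 0x05
lane  1: sub(0x5b,0xb0) ⇒ 0xffab
lane  2: sub(0xa9,0x77) ⇒ 0x32
lane  3: sub(0x60,0xf8) ⇒ 0xff68
lane  4: sub(0x92,0xf6) ⇒ 0xff9c
lane  5: sub(0x84,0xb1) ⇒ 0xffd3
lane  6: sub(0xb0,0x97) ⇒ 0x19
lane  7: sub(0x77,0x90) ⇒ 0xffe7
lane  8: tail/keep ⇒ 0x8d
lane  9: tail/keep ⇒ 0x85
lane 10: tail/keep ⇒ 0xb8
lane 11: tail/keep ⇒ 0xe5
lane 12: tail/keep ⇒ 0x03
lane 13: tail/keep ⇒ 0x1b
lane 14: tail/keep ⇒ 0xfb
lane 15: tail/keep ⇒ 0x20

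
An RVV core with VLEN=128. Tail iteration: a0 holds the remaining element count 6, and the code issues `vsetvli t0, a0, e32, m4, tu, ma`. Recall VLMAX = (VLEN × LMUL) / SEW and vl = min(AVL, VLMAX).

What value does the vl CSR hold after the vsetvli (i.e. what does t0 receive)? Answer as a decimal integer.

vl = 6

VLMAX = VLEN×LMUL/SEW = 128×4/32 = 16
AVL=6 ≤ VLMAX=16, so vl = 6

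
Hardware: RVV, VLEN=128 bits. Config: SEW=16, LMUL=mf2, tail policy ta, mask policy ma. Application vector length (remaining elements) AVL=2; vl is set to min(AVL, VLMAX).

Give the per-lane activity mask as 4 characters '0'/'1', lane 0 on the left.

predicate = 1100

VLMAX = (128 × 1/2) / 16 = 4 lanes
vl ← min(2, 4) = 2
bits (lane 0 leftmost): 1100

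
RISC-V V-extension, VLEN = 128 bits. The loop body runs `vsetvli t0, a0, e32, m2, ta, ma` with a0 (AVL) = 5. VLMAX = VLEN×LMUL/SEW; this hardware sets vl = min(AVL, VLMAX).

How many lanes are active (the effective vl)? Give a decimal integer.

vl = 5

VLMAX = (128 × 2) / 32 = 8 lanes
vl = min(AVL, VLMAX) = min(5, 8) = 5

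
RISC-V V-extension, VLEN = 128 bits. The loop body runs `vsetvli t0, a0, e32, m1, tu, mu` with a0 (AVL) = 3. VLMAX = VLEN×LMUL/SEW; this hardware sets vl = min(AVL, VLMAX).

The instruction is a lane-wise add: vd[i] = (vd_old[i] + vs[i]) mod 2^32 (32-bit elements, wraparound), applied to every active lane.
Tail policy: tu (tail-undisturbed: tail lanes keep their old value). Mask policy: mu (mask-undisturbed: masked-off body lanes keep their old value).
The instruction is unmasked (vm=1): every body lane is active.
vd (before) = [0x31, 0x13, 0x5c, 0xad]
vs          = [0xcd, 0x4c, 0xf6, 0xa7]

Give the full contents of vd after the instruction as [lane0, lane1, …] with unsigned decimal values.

vd = [254, 95, 338, 173]

VLMAX = VLEN×LMUL/SEW = 128×1/32 = 4
vl = min(AVL, VLMAX) = min(3, 4) = 3
  i=0: add(0x31,0xcd) → 254
  i=1: add(0x13,0x4c) → 95
  i=2: add(0x5c,0xf6) → 338
  i=3: tail/keep → 173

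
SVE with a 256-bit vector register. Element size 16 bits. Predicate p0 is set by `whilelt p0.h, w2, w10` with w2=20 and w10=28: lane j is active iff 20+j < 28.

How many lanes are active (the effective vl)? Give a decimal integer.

vl = 8

256-bit reg / 16-bit elem → 16 lanes
p0[j] = (20+j < 28); true for j=0..7 → 8 lanes set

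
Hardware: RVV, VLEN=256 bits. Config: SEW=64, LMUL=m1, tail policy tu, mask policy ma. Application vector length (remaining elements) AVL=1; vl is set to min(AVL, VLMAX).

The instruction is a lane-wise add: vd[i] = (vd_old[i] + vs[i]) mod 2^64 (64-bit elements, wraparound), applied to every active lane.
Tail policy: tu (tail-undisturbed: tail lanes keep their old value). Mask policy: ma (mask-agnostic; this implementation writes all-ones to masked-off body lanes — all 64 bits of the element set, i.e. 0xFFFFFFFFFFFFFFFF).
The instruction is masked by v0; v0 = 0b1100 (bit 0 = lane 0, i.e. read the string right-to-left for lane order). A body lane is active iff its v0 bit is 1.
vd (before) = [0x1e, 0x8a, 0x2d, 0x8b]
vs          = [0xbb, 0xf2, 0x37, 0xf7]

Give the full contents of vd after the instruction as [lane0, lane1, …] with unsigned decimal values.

vd = [18446744073709551615, 138, 45, 139]

VLMAX = VLEN×LMUL/SEW = 256×1/64 = 4
AVL=1 ≤ VLMAX=4, so vl = 1
  i=0: mask-off/ones → 18446744073709551615
  i=1: tail/keep → 138
  i=2: tail/keep → 45
  i=3: tail/keep → 139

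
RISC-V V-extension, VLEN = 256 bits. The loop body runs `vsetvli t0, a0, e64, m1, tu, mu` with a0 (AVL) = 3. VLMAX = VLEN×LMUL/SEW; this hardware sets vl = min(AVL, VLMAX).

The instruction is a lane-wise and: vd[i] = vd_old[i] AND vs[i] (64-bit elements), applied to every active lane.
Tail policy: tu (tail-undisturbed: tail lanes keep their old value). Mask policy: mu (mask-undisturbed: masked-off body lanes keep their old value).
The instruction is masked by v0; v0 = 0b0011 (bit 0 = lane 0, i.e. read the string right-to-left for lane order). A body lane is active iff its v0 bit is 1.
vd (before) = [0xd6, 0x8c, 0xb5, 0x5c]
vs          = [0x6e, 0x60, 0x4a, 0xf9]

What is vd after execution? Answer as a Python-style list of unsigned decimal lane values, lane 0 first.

lanes per group: 256·1/64 = 4
AVL=3 ≤ VLMAX=4, so vl = 3
lane  0: and(0xd6,0x6e) ⇒ 0x46
lane  1: and(0x8c,0x60) ⇒ 0x00
lane  2: mask-off/keep ⇒ 0xb5
lane  3: tail/keep ⇒ 0x5c

vd = [70, 0, 181, 92]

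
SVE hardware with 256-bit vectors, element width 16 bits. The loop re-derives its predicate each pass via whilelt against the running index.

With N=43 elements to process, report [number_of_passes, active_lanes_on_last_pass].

register lanes = 256/16 = 16
43 elements at 16/iter → 3 passes, remainder 11 on the last

[iterations, last_vl] = [3, 11]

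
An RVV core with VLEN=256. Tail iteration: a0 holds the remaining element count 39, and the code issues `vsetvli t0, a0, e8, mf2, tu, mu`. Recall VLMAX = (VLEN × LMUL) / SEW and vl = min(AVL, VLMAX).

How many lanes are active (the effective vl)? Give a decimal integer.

vl = 16

VLMAX = VLEN×LMUL/SEW = 256×1/2/8 = 16
vl ← min(39, 16) = 16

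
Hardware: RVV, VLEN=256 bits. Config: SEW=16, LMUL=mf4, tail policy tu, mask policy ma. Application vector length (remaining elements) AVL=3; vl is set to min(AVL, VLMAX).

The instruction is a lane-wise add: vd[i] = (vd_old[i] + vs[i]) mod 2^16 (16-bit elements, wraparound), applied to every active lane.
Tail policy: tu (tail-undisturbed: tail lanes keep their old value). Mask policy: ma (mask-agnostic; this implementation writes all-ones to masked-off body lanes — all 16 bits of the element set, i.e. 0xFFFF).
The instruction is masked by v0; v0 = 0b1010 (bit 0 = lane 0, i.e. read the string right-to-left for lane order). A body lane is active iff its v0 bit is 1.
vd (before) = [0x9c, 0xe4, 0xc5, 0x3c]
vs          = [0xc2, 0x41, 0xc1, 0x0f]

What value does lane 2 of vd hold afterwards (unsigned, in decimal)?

VLMAX = VLEN×LMUL/SEW = 256×1/4/16 = 4
vl = min(AVL, VLMAX) = min(3, 4) = 3
[0] mask-off/ones = 0xffff
[1] add(0xe4,0x41) = 0x125
[2] mask-off/ones = 0xffff
[3] tail/keep = 0x3c

vd[2] = 65535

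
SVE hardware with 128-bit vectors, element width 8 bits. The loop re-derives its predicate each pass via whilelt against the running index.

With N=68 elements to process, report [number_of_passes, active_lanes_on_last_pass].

[iterations, last_vl] = [5, 4]

lane count: 128 div 8 = 16
68 elements at 16/iter → 5 passes, remainder 4 on the last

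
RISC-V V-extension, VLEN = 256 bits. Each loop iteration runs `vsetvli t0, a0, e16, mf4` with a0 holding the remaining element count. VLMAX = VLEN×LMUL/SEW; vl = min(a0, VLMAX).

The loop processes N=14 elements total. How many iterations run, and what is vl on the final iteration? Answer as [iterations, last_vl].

[iterations, last_vl] = [4, 2]

VLMAX = VLEN×LMUL/SEW = 256×1/4/16 = 4
N=14: ⌈14/4⌉ = 4 iters; last vl = 14 − 3×4 = 2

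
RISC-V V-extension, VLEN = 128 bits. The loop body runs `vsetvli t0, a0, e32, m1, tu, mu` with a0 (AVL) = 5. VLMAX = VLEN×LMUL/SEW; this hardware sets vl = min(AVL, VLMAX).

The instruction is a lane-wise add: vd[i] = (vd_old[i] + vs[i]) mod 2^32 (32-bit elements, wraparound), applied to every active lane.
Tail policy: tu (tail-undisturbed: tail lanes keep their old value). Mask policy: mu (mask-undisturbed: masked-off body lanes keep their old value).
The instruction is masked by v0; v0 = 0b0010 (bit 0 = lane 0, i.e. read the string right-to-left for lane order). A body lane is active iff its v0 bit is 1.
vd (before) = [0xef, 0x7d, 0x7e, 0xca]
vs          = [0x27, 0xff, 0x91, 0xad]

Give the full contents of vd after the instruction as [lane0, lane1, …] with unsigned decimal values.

vd = [239, 380, 126, 202]

lanes per group: 128·1/32 = 4
vl ← min(5, 4) = 4
  i=0: mask-off/keep → 239
  i=1: add(0x7d,0xff) → 380
  i=2: mask-off/keep → 126
  i=3: mask-off/keep → 202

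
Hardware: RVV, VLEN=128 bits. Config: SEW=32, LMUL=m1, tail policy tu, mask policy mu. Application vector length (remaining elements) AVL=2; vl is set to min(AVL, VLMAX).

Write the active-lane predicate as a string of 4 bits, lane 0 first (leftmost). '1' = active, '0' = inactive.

VLMAX = VLEN×LMUL/SEW = 128×1/32 = 4
vl ← min(2, 4) = 2
bits (lane 0 leftmost): 1100

predicate = 1100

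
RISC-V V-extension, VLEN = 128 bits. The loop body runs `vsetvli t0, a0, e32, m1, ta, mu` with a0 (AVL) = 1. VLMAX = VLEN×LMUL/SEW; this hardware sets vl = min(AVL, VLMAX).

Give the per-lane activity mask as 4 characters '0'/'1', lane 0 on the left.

predicate = 1000

VLMAX = VLEN×LMUL/SEW = 128×1/32 = 4
vl = min(AVL, VLMAX) = min(1, 4) = 1
bits (lane 0 leftmost): 1000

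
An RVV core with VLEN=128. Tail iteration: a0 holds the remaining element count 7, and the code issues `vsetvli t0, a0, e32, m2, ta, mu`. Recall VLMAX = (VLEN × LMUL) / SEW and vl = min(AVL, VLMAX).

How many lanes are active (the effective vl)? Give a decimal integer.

VLMAX = VLEN×LMUL/SEW = 128×2/32 = 8
vl ← min(7, 8) = 7

vl = 7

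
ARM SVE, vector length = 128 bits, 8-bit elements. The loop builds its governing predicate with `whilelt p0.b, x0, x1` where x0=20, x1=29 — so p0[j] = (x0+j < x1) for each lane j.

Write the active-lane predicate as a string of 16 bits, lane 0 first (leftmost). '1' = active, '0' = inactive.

predicate = 1111111110000000

register lanes = 128/8 = 16
whilelt: lane j active iff 20+j < 29 → j < 9 → 9 active
bits (lane 0 leftmost): 1111111110000000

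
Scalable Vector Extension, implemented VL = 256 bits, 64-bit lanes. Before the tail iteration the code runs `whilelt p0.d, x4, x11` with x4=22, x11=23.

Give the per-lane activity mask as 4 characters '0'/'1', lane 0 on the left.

256-bit reg / 64-bit elem → 4 lanes
p0[j] = (22+j < 23); true for j=0..0 → 1 lanes set
bits (lane 0 leftmost): 1000

predicate = 1000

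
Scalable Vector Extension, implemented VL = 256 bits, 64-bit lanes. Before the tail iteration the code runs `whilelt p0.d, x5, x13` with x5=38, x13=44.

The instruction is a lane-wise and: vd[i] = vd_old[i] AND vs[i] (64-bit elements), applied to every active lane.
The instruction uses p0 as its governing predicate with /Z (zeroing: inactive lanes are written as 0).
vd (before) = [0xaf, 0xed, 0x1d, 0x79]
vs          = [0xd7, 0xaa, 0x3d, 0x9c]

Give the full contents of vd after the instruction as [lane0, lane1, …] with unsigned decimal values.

register lanes = 256/64 = 4
p0[j] = (38+j < 44); true for j=0..3 → 4 lanes set
[0] and(0xaf,0xd7) = 0x87
[1] and(0xed,0xaa) = 0xa8
[2] and(0x1d,0x3d) = 0x1d
[3] and(0x79,0x9c) = 0x18

vd = [135, 168, 29, 24]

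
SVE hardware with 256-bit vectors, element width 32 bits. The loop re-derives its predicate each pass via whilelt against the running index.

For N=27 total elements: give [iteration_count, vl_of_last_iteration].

[iterations, last_vl] = [4, 3]

256-bit reg / 32-bit elem → 8 lanes
iterations = ceil(27/8) = 4; final-pass vl = 3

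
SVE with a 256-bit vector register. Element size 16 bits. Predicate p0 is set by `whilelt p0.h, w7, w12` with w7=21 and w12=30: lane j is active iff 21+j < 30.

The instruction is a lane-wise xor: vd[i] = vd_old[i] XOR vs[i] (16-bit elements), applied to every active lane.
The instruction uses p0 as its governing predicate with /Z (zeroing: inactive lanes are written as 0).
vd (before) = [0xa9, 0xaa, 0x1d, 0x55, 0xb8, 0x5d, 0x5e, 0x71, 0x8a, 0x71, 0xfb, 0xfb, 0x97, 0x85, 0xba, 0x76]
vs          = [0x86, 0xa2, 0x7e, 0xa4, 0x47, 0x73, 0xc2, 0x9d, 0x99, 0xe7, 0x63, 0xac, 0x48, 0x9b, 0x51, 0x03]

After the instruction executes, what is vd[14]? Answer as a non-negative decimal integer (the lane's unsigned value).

256-bit reg / 16-bit elem → 16 lanes
p0[j] = (21+j < 30); true for j=0..8 → 9 lanes set
lane  0: xor(0xa9,0x86) ⇒ 0x2f
lane  1: xor(0xaa,0xa2) ⇒ 0x08
lane  2: xor(0x1d,0x7e) ⇒ 0x63
lane  3: xor(0x55,0xa4) ⇒ 0xf1
lane  4: xor(0xb8,0x47) ⇒ 0xff
lane  5: xor(0x5d,0x73) ⇒ 0x2e
lane  6: xor(0x5e,0xc2) ⇒ 0x9c
lane  7: xor(0x71,0x9d) ⇒ 0xec
lane  8: xor(0x8a,0x99) ⇒ 0x13
lane  9: tail/zero ⇒ 0x00
lane 10: tail/zero ⇒ 0x00
lane 11: tail/zero ⇒ 0x00
lane 12: tail/zero ⇒ 0x00
lane 13: tail/zero ⇒ 0x00
lane 14: tail/zero ⇒ 0x00
lane 15: tail/zero ⇒ 0x00

vd[14] = 0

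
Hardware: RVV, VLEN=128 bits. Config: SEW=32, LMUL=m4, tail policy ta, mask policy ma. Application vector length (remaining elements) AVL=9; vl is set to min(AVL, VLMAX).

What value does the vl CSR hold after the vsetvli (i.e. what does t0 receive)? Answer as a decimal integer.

vl = 9

lanes per group: 128·4/32 = 16
vl ← min(9, 16) = 9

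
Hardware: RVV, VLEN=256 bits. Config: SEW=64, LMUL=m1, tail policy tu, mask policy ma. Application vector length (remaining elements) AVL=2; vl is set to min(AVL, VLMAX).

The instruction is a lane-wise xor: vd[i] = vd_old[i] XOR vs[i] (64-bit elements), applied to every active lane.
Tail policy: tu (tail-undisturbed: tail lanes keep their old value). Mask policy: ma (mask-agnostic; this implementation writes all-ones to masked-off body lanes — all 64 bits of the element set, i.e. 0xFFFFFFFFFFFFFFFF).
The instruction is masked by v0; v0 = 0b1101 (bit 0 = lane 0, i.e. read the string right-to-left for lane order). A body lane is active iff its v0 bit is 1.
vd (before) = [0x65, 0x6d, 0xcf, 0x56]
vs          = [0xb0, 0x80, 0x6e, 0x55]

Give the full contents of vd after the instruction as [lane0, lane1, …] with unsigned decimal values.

vd = [213, 18446744073709551615, 207, 86]

VLMAX = (256 × 1) / 64 = 4 lanes
vl = min(AVL, VLMAX) = min(2, 4) = 2
vd[0] xor(0x65,0xb0) -> 0xd5
vd[1] mask-off/ones -> 0xffffffffffffffff
vd[2] tail/keep -> 0xcf
vd[3] tail/keep -> 0x56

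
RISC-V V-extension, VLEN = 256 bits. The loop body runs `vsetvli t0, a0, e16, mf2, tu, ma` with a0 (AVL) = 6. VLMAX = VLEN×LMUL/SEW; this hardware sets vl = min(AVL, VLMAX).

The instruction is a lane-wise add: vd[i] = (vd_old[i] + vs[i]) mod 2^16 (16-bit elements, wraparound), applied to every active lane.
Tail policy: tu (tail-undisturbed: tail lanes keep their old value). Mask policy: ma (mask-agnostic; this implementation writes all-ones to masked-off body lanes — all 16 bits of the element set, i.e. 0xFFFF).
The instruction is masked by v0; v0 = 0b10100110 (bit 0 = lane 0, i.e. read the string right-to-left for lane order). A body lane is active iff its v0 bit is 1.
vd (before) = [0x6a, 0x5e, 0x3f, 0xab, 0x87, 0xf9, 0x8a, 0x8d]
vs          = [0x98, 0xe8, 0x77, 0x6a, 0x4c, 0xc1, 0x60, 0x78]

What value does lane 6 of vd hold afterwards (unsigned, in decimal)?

vd[6] = 138

VLMAX = (256 × 1/2) / 16 = 8 lanes
AVL=6 ≤ VLMAX=8, so vl = 6
vd[0] mask-off/ones -> 0xffff
vd[1] add(0x5e,0xe8) -> 0x146
vd[2] add(0x3f,0x77) -> 0xb6
vd[3] mask-off/ones -> 0xffff
vd[4] mask-off/ones -> 0xffff
vd[5] add(0xf9,0xc1) -> 0x1ba
vd[6] tail/keep -> 0x8a
vd[7] tail/keep -> 0x8d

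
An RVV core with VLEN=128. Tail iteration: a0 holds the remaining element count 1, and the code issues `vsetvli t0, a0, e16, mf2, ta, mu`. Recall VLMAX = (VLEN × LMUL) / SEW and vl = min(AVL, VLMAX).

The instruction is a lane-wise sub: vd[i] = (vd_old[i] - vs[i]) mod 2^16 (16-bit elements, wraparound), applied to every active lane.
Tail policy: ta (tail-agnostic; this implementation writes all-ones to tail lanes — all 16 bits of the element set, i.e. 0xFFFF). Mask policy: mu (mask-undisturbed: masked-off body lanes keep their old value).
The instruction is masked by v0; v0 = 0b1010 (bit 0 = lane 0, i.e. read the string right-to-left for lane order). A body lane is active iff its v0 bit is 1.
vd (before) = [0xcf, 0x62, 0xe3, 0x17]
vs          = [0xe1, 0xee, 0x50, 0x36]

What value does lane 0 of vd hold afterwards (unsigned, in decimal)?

lanes per group: 128·1/2/16 = 4
vl = min(AVL, VLMAX) = min(1, 4) = 1
[0] mask-off/keep = 0xcf
[1] tail/ones = 0xffff
[2] tail/ones = 0xffff
[3] tail/ones = 0xffff

vd[0] = 207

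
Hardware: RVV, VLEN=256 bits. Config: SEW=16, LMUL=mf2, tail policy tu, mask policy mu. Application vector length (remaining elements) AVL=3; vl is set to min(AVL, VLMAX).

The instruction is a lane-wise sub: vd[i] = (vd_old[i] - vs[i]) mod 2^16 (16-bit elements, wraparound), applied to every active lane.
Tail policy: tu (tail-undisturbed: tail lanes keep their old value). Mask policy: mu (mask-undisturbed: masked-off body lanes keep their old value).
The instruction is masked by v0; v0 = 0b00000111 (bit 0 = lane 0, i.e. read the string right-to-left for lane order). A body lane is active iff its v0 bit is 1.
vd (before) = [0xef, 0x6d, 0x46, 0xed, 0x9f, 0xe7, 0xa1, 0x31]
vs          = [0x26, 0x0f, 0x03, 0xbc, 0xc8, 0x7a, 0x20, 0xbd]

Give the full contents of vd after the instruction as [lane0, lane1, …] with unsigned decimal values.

vd = [201, 94, 67, 237, 159, 231, 161, 49]

VLMAX = VLEN×LMUL/SEW = 256×1/2/16 = 8
vl ← min(3, 8) = 3
  i=0: sub(0xef,0x26) → 201
  i=1: sub(0x6d,0x0f) → 94
  i=2: sub(0x46,0x03) → 67
  i=3: tail/keep → 237
  i=4: tail/keep → 159
  i=5: tail/keep → 231
  i=6: tail/keep → 161
  i=7: tail/keep → 49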